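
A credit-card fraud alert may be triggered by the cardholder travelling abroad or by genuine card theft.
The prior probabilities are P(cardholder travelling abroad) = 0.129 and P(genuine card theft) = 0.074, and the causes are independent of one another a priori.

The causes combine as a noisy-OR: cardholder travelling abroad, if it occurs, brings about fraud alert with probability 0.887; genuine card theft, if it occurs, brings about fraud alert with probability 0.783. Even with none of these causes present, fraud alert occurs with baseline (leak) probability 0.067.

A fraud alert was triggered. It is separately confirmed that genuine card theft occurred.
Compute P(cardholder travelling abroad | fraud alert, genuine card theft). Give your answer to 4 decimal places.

P(cardholder travelling abroad | fraud alert, genuine card theft) ≈ 0.1536

Under noisy-OR, P(fraud alert | causes) = 1 − (1−0.067)·∏(1−qᵢ) over the active causes.
Sum P(fraud alert|·) weighted by the priors over both values of cardholder travelling abroad:
  P(fraud alert | genuine card theft) = 0.797539·0.871 + 0.977122·0.129
        = 0.694656 + 0.126049 = 0.820705
Keeping only the cardholder travelling abroad-present terms gives 0.126049, so
  P(cardholder travelling abroad | fraud alert, genuine card theft) = 0.126049 / 0.820705 ≈ 0.1536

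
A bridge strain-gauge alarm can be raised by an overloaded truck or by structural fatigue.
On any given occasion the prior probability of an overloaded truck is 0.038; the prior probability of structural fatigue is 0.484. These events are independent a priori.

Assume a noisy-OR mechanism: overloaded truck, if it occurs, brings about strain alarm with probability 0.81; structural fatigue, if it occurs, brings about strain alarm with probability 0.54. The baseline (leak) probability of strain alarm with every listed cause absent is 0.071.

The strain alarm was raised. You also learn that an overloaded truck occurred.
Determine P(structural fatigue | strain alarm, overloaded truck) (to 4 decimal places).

Under noisy-OR, P(strain alarm | causes) = 1 − (1−0.071)·∏(1−qᵢ) over the active causes.
Enumerate both values of structural fatigue and weight by the priors:
  P(strain alarm | overloaded truck) = 0.82349·0.516 + 0.918805·0.484
        = 0.424921 + 0.444702 = 0.869623
Configurations with structural fatigue contribute 0.444702, so
  P(structural fatigue | strain alarm, overloaded truck) = 0.444702 / 0.869623 ≈ 0.5114

P(structural fatigue | strain alarm, overloaded truck) ≈ 0.5114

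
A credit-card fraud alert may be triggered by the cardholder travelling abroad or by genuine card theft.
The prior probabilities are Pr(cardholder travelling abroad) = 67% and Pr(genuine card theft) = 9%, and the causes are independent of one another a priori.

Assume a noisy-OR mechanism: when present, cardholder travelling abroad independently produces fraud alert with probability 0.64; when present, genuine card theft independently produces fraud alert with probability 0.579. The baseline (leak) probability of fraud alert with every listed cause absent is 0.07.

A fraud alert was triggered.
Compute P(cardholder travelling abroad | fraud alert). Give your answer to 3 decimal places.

Under noisy-OR, P(fraud alert | causes) = 1 − (1−0.07)·∏(1−qᵢ) over the active causes.
By total probability over the 4 (cardholder travelling abroad, genuine card theft) configurations:
  P(fraud alert) = 0.07×0.33×0.91 + 0.60847×0.33×0.09 + 0.6652×0.67×0.91 + 0.859049×0.67×0.09
        = 0.021021 + 0.018072 + 0.405572 + 0.051801 = 0.496466
Keeping only the cardholder travelling abroad-present terms gives 0.457373, so
  P(cardholder travelling abroad | fraud alert) = 0.457373 / 0.496466 ≈ 0.921

P(cardholder travelling abroad | fraud alert) ≈ 0.921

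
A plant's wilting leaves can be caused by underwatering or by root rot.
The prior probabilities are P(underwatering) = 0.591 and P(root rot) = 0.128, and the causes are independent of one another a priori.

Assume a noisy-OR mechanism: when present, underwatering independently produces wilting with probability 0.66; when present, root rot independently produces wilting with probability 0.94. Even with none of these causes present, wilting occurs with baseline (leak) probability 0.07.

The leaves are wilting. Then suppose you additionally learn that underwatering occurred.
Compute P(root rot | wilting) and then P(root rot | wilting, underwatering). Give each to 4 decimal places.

Under noisy-OR, P(wilting | causes) = 1 − (1−0.07)·∏(1−qᵢ) over the active causes.
P(wilting) = 0.07*0.409*0.872 + 0.9442*0.409*0.128 + 0.6838*0.591*0.872 + 0.981028*0.591*0.128 = 0.024965 + 0.049431 + 0.352398 + 0.074213 = 0.501007
Restricting to configurations with root rot present: 0.049431 + 0.074213 = 0.123644.
Hence the posterior is 0.123644/0.501007 ≈ 0.2468.

Now condition on the additional information:
P(wilting | underwatering) = 0.6838×0.872 + 0.981028×0.128 = 0.596274 + 0.125572 = 0.721846
Restricting to configurations with root rot present: 0.981028×0.128 = 0.125572.
So P(root rot | wilting, underwatering) = 0.125572/0.721846 ≈ 0.1740.
— underwatering explains away the evidence for root rot.

P(root rot | wilting) ≈ 0.2468; P(root rot | wilting, underwatering) ≈ 0.1740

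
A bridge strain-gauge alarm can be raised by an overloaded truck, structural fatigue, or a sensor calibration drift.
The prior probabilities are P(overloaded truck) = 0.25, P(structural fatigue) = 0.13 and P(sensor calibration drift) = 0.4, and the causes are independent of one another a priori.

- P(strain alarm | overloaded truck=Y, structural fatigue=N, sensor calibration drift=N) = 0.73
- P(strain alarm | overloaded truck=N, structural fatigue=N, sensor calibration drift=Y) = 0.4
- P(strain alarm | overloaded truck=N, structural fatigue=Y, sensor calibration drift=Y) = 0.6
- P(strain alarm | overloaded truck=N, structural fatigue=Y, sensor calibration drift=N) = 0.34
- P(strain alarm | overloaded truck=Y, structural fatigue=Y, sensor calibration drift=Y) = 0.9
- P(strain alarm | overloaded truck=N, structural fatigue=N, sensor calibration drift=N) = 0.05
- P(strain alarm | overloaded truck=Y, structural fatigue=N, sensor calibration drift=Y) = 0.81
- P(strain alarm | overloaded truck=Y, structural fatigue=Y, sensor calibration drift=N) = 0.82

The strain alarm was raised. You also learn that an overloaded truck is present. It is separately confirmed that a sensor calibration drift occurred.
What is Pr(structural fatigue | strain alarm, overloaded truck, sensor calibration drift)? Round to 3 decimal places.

Pr(structural fatigue | strain alarm, overloaded truck, sensor calibration drift) ≈ 0.142

P(strain alarm | overloaded truck, sensor calibration drift) = 0.81·0.87 + 0.9·0.13 = 0.704700 + 0.117000 = 0.821700
The structural fatigue-present share is 0.9·0.13 = 0.117000.
P(structural fatigue | strain alarm, overloaded truck, sensor calibration drift) = 0.117000 / 0.821700 ≈ 0.142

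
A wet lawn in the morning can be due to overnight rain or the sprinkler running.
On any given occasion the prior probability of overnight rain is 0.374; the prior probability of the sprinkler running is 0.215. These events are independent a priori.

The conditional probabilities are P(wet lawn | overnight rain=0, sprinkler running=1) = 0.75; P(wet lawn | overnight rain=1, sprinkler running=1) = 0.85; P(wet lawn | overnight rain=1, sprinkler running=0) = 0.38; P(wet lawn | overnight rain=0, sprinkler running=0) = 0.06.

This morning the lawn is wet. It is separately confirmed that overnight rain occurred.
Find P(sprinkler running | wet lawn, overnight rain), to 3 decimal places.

P(sprinkler running | wet lawn, overnight rain) ≈ 0.380

Numerator (weight on configurations with sprinkler running): 0.85·0.215 = 0.182750
Normalizer over all consistent configurations: 0.38·0.785 + 0.85·0.215 = 0.481050
P(sprinkler running | wet lawn, overnight rain) = 0.182750/0.481050 ≈ 0.380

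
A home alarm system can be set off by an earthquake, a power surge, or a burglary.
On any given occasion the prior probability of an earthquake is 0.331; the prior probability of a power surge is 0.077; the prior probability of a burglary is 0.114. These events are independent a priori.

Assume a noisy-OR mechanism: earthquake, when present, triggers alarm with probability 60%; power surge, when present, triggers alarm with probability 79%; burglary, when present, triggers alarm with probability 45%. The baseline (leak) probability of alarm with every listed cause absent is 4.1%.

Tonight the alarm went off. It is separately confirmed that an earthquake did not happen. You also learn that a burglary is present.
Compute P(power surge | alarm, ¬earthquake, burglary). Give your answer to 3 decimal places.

Under noisy-OR, P(alarm | causes) = 1 − (1−0.041)·∏(1−qᵢ) over the active causes.
P(alarm | ¬earthquake, burglary) = 0.47255*0.923 + 0.889236*0.077 = 0.436164 + 0.068471 = 0.504635
The power surge-present share is 0.889236*0.077 = 0.068471.
So P(power surge | alarm, ¬earthquake, burglary) = 0.068471/0.504635 ≈ 0.136.

P(power surge | alarm, ¬earthquake, burglary) ≈ 0.136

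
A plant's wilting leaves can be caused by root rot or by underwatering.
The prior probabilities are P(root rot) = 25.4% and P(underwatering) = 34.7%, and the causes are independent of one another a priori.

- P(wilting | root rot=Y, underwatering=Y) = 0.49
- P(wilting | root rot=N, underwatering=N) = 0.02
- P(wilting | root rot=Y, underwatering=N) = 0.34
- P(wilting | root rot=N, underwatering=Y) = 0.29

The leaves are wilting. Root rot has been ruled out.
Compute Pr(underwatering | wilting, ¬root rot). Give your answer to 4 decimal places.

P(wilting | ¬root rot) = 0.02×0.653 + 0.29×0.347 = 0.013060 + 0.100630 = 0.113690
Restricting to configurations with underwatering present: 0.29×0.347 = 0.100630.
Hence the posterior is 0.100630/0.113690 ≈ 0.8851.

Pr(underwatering | wilting, ¬root rot) ≈ 0.8851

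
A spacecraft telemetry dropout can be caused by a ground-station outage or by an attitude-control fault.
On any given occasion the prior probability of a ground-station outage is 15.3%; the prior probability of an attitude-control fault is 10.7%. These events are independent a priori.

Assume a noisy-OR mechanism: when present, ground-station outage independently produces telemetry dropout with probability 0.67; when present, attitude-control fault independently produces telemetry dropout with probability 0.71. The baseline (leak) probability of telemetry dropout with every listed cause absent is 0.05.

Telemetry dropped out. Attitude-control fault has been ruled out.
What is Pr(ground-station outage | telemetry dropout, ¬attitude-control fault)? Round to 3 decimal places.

Pr(ground-station outage | telemetry dropout, ¬attitude-control fault) ≈ 0.713

Under noisy-OR, P(telemetry dropout | causes) = 1 − (1−0.05)·∏(1−qᵢ) over the active causes.
By total probability over both values of ground-station outage:
  P(telemetry dropout | ¬attitude-control fault) = 0.05×0.847 + 0.6865×0.153
        = 0.042350 + 0.105035 = 0.147385
Keeping only the ground-station outage-present terms gives 0.105035, so
  P(ground-station outage | telemetry dropout, ¬attitude-control fault) = 0.105035 / 0.147385 ≈ 0.713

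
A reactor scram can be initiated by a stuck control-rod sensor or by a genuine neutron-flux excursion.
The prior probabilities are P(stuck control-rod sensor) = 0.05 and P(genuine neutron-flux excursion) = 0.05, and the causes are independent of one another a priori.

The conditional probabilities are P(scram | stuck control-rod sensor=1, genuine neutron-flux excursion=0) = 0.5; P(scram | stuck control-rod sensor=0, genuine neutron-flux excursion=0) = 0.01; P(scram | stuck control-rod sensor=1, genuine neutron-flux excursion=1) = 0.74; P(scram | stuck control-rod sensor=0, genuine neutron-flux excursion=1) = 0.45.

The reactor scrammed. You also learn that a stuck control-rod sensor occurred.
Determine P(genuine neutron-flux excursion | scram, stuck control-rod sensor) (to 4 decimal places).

P(genuine neutron-flux excursion | scram, stuck control-rod sensor) ≈ 0.0723

Weight on genuine neutron-flux excursion=true, given the evidence: 0.74*0.05 = 0.037000
Denominator P(scram | stuck control-rod sensor): 0.5*0.95 + 0.74*0.05 = 0.512000
Posterior = 0.037000 / 0.512000 ≈ 0.0723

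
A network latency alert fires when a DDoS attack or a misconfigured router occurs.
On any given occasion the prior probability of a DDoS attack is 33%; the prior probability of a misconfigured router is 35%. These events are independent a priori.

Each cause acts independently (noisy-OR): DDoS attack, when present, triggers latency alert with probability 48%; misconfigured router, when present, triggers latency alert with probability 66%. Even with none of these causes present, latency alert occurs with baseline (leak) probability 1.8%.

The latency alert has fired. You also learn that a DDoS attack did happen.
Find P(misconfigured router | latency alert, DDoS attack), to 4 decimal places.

P(misconfigured router | latency alert, DDoS attack) ≈ 0.4762

Under noisy-OR, P(latency alert | causes) = 1 − (1−0.018)·∏(1−qᵢ) over the active causes.
For the numerator, keep only misconfigured router=true terms: 0.826382*0.35 = 0.289234
Normalizer over all consistent configurations: 0.48936*0.65 + 0.826382*0.35 = 0.607318
P(misconfigured router | latency alert, DDoS attack) = 0.289234/0.607318 ≈ 0.4762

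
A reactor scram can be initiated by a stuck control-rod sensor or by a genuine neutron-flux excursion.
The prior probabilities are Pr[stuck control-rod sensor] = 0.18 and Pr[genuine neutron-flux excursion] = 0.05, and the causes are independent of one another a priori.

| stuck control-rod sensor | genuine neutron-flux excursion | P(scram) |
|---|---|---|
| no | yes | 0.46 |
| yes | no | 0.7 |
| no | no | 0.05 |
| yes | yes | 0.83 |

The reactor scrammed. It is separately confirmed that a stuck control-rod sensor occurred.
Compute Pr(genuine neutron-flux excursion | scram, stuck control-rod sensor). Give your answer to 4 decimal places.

For the numerator, keep only genuine neutron-flux excursion=true terms: 0.83×0.05 = 0.041500
Normalizer over all consistent configurations: 0.7×0.95 + 0.83×0.05 = 0.706500
P(genuine neutron-flux excursion | scram, stuck control-rod sensor) = 0.041500/0.706500 ≈ 0.0587

Pr(genuine neutron-flux excursion | scram, stuck control-rod sensor) ≈ 0.0587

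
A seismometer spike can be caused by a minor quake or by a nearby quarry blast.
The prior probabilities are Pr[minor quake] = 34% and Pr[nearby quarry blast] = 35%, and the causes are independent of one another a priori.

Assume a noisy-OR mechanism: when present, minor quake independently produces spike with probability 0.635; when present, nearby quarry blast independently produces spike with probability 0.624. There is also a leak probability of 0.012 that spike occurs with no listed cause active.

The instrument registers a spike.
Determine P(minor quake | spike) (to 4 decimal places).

P(minor quake | spike) ≈ 0.6189

Under noisy-OR, P(spike | causes) = 1 − (1−0.012)·∏(1−qᵢ) over the active causes.
For the numerator, keep only minor quake=true terms: 0.141303 + 0.102864 = 0.244167
Denominator P(spike): 0.012·0.66·0.65 + 0.628512·0.66·0.35 + 0.63938·0.34·0.65 + 0.864407·0.34·0.35 = 0.394501
Posterior = 0.244167 / 0.394501 ≈ 0.6189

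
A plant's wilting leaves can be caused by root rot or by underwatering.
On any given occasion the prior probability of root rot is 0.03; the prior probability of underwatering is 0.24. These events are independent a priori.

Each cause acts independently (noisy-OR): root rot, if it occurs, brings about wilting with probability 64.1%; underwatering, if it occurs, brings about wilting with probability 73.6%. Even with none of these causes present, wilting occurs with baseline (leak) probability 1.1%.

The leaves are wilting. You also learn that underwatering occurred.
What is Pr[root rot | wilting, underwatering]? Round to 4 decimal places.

Pr[root rot | wilting, underwatering] ≈ 0.0365

Under noisy-OR, P(wilting | causes) = 1 − (1−0.011)·∏(1−qᵢ) over the active causes.
Sum P(wilting|·) weighted by the priors over both values of root rot:
  P(wilting | underwatering) = 0.738904·0.97 + 0.906267·0.03
        = 0.716737 + 0.027188 = 0.743925
Configurations with root rot contribute 0.027188, so
  P(root rot | wilting, underwatering) = 0.027188 / 0.743925 ≈ 0.0365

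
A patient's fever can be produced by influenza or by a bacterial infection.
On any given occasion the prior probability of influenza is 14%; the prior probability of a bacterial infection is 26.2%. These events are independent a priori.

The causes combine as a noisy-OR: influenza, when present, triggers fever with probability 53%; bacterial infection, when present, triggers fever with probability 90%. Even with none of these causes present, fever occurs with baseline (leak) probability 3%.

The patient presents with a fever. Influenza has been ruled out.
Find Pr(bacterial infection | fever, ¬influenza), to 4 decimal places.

Pr(bacterial infection | fever, ¬influenza) ≈ 0.9144

Under noisy-OR, P(fever | causes) = 1 − (1−0.03)·∏(1−qᵢ) over the active causes.
P(fever | ¬influenza) = 0.03*0.738 + 0.903*0.262 = 0.022140 + 0.236586 = 0.258726
Of this, 0.236586 comes from 0.903*0.262 (the bacterial infection=true cases).
P(bacterial infection | fever, ¬influenza) = 0.236586 / 0.258726 ≈ 0.9144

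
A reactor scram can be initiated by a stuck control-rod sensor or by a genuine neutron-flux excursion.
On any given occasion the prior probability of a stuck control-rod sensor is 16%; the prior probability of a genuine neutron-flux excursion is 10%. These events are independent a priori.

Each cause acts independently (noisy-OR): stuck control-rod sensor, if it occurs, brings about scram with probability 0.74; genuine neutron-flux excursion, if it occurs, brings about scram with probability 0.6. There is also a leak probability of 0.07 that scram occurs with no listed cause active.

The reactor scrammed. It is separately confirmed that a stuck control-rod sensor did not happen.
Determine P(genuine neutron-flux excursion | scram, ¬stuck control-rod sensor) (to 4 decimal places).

P(genuine neutron-flux excursion | scram, ¬stuck control-rod sensor) ≈ 0.4992

Under noisy-OR, P(scram | causes) = 1 − (1−0.07)·∏(1−qᵢ) over the active causes.
Numerator (weight on configurations with genuine neutron-flux excursion): 0.628×0.1 = 0.062800
Normalizer over all consistent configurations: 0.07×0.9 + 0.628×0.1 = 0.125800
P(genuine neutron-flux excursion | scram, ¬stuck control-rod sensor) = 0.062800/0.125800 ≈ 0.4992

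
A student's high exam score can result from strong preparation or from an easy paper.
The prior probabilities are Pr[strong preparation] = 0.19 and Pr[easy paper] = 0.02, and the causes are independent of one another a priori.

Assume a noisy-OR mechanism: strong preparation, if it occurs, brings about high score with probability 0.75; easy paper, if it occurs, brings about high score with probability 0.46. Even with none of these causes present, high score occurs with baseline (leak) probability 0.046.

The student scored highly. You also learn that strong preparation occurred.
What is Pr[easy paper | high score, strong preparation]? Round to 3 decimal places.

Pr[easy paper | high score, strong preparation] ≈ 0.023

Under noisy-OR, P(high score | causes) = 1 − (1−0.046)·∏(1−qᵢ) over the active causes.
P(high score | strong preparation) = 0.7615×0.98 + 0.87121×0.02 = 0.746270 + 0.017424 = 0.763694
The easy paper-present share is 0.87121×0.02 = 0.017424.
So P(easy paper | high score, strong preparation) = 0.017424/0.763694 ≈ 0.023.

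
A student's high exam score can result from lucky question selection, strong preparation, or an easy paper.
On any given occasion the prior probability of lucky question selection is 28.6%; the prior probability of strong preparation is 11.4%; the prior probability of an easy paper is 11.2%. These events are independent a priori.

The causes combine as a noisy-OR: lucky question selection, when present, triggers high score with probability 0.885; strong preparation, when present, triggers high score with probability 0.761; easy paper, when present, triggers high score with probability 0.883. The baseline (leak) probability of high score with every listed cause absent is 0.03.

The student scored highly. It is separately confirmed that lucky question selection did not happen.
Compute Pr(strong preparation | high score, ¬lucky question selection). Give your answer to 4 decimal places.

Under noisy-OR, P(high score | causes) = 1 − (1−0.03)·∏(1−qᵢ) over the active causes.
P(high score | ¬lucky question selection) = 0.03×0.886×0.888 + 0.88651×0.886×0.112 + 0.76817×0.114×0.888 + 0.972876×0.114×0.112 = 0.023603 + 0.087970 + 0.077763 + 0.012422 = 0.201758
The strong preparation-present share is 0.077763 + 0.012422 = 0.090185.
So P(strong preparation | high score, ¬lucky question selection) = 0.090185/0.201758 ≈ 0.4470.

Pr(strong preparation | high score, ¬lucky question selection) ≈ 0.4470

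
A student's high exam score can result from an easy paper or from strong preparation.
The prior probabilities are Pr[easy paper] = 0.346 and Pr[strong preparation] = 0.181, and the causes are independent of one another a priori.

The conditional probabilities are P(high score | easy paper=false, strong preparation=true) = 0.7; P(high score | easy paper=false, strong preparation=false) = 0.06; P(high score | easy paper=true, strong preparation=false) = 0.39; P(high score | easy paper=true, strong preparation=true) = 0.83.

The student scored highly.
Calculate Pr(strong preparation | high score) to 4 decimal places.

Weight on strong preparation=true, given the evidence: 0.082862 + 0.051980 = 0.134842
The normalizing constant is 0.06·0.654·0.819 + 0.7·0.654·0.181 + 0.39·0.346·0.819 + 0.83·0.346·0.181 = 0.277496
P(strong preparation | high score) = 0.134842/0.277496 ≈ 0.4859

Pr(strong preparation | high score) ≈ 0.4859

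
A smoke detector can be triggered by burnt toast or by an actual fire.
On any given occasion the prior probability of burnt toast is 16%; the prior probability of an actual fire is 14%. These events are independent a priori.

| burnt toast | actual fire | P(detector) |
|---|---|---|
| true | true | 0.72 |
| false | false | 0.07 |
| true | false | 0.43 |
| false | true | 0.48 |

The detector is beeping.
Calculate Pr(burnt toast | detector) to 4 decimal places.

Pr(burnt toast | detector) ≈ 0.4130

By total probability over the 4 (burnt toast, actual fire) configurations:
  P(detector) = 0.07·0.84·0.86 + 0.48·0.84·0.14 + 0.43·0.16·0.86 + 0.72·0.16·0.14
        = 0.050568 + 0.056448 + 0.059168 + 0.016128 = 0.182312
The terms with burnt toast present sum to 0.075296, so
  P(burnt toast | detector) = 0.075296 / 0.182312 ≈ 0.4130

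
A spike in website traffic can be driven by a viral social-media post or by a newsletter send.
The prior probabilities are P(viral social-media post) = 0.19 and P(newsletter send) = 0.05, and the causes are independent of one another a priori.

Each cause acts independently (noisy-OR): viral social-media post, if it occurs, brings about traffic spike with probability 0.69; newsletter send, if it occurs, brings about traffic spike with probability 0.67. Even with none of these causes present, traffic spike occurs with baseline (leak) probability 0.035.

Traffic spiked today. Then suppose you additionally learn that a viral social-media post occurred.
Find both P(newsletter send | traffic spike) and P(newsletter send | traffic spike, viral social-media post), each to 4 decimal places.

P(newsletter send | traffic spike) ≈ 0.1907; P(newsletter send | traffic spike, viral social-media post) ≈ 0.0634

Under noisy-OR, P(traffic spike | causes) = 1 − (1−0.035)·∏(1−qᵢ) over the active causes.
Weight on newsletter send=true, given the evidence: 0.027603 + 0.008562 = 0.036165
The normalizing constant is 0.035×0.81×0.95 + 0.68155×0.81×0.05 + 0.70085×0.19×0.95 + 0.901281×0.19×0.05 = 0.189601
Posterior = 0.036165 / 0.189601 ≈ 0.1907

Now also conditioning on viral social-media post=true:
Numerator (weight on configurations with newsletter send): 0.901281*0.05 = 0.045064
The normalizing constant is 0.70085*0.95 + 0.901281*0.05 = 0.710871
Posterior = 0.045064 / 0.710871 ≈ 0.0634
This is intercausal reasoning (explaining away): once viral social-media post accounts for the traffic spike, newsletter send becomes less likely.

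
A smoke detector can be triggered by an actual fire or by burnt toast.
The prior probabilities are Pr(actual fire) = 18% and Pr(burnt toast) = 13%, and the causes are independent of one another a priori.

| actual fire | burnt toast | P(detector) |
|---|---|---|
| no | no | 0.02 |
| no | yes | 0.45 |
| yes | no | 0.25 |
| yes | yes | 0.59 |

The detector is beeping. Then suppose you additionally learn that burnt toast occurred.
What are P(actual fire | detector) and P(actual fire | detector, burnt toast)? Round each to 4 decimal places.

P(detector) = 0.02×0.82×0.87 + 0.45×0.82×0.13 + 0.25×0.18×0.87 + 0.59×0.18×0.13 = 0.014268 + 0.047970 + 0.039150 + 0.013806 = 0.115194
Restricting to configurations with actual fire present: 0.039150 + 0.013806 = 0.052956.
P(actual fire | detector) = 0.052956 / 0.115194 ≈ 0.4597

Now also conditioning on burnt toast=true:
Sum P(detector|·) weighted by the priors over both values of actual fire:
  P(detector | burnt toast) = 0.45×0.82 + 0.59×0.18
        = 0.369000 + 0.106200 = 0.475200
Keeping only the actual fire-present terms gives 0.106200, so
  P(actual fire | detector, burnt toast) = 0.106200 / 0.475200 ≈ 0.2235
— burnt toast explains away the evidence for actual fire.

P(actual fire | detector) ≈ 0.4597; P(actual fire | detector, burnt toast) ≈ 0.2235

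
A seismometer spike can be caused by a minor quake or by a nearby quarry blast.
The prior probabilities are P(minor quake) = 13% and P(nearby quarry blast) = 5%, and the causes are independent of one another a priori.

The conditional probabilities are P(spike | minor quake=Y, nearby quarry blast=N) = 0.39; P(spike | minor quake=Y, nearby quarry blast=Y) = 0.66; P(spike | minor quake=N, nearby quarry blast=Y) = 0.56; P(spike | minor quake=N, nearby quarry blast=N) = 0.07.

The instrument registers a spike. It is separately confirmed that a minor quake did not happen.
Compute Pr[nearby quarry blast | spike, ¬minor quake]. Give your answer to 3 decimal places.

Pr[nearby quarry blast | spike, ¬minor quake] ≈ 0.296

For the numerator, keep only nearby quarry blast=true terms: 0.56×0.05 = 0.028000
Denominator P(spike | ¬minor quake): 0.07×0.95 + 0.56×0.05 = 0.094500
Posterior = 0.028000 / 0.094500 ≈ 0.296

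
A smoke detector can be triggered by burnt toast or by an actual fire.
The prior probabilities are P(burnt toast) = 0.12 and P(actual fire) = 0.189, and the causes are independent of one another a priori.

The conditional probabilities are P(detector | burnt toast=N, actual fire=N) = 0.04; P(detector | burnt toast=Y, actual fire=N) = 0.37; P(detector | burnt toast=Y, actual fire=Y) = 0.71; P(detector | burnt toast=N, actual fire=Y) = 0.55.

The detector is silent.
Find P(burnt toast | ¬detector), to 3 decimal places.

P(burnt toast | ¬detector) ≈ 0.082

Sum P(¬detector|·) weighted by the priors over the 4 (burnt toast, actual fire) configurations:
  P(¬detector) = 0.96·0.88·0.811 + 0.45·0.88·0.189 + 0.63·0.12·0.811 + 0.29·0.12·0.189
        = 0.685133 + 0.074844 + 0.061312 + 0.006577 = 0.827866
Keeping only the burnt toast-present terms gives 0.067889, so
  P(burnt toast | ¬detector) = 0.067889 / 0.827866 ≈ 0.082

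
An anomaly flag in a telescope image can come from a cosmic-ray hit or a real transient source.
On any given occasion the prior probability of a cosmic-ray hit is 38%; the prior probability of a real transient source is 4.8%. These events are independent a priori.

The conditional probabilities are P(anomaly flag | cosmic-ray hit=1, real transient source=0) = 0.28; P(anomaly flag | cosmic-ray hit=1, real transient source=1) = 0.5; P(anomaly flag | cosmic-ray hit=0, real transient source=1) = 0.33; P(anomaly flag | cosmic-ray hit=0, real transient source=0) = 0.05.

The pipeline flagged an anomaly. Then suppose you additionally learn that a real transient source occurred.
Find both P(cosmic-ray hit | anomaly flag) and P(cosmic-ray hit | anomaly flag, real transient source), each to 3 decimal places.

P(cosmic-ray hit | anomaly flag) ≈ 0.737; P(cosmic-ray hit | anomaly flag, real transient source) ≈ 0.482

P(anomaly flag) = 0.05·0.62·0.952 + 0.33·0.62·0.048 + 0.28·0.38·0.952 + 0.5·0.38·0.048 = 0.029512 + 0.009821 + 0.101293 + 0.009120 = 0.149746
Restricting to configurations with cosmic-ray hit present: 0.101293 + 0.009120 = 0.110413.
So P(cosmic-ray hit | anomaly flag) = 0.110413/0.149746 ≈ 0.737.

Now condition on the additional information:
For the numerator, keep only cosmic-ray hit=true terms: 0.5×0.38 = 0.190000
Normalizer over all consistent configurations: 0.33×0.62 + 0.5×0.38 = 0.394600
Posterior = 0.190000 / 0.394600 ≈ 0.482
— real transient source explains away the evidence for cosmic-ray hit.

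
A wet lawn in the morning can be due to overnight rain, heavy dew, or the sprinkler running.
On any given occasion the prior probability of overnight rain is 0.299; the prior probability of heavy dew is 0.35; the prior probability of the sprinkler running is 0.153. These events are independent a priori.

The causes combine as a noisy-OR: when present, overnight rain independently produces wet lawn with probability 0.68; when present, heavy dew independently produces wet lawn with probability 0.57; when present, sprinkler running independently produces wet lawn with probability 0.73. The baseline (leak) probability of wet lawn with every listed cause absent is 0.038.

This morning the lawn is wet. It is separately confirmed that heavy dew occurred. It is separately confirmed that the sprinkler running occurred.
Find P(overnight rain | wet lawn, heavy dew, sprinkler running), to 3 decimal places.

Under noisy-OR, P(wet lawn | causes) = 1 − (1−0.038)·∏(1−qᵢ) over the active causes.
For the numerator, keep only overnight rain=true terms: 0.96426·0.299 = 0.288314
The normalizing constant is 0.888312·0.701 + 0.96426·0.299 = 0.911021
P(overnight rain | wet lawn, heavy dew, sprinkler running) = 0.288314/0.911021 ≈ 0.316

P(overnight rain | wet lawn, heavy dew, sprinkler running) ≈ 0.316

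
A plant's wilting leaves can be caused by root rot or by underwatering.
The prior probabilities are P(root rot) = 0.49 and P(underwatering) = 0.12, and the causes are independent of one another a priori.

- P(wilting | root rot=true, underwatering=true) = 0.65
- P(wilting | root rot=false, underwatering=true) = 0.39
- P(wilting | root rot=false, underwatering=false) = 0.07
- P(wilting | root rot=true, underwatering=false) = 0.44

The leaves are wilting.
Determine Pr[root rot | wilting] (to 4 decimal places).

Pr[root rot | wilting] ≈ 0.8048

P(wilting) = 0.07·0.51·0.88 + 0.39·0.51·0.12 + 0.44·0.49·0.88 + 0.65·0.49·0.12 = 0.031416 + 0.023868 + 0.189728 + 0.038220 = 0.283232
Restricting to configurations with root rot present: 0.189728 + 0.038220 = 0.227948.
So P(root rot | wilting) = 0.227948/0.283232 ≈ 0.8048.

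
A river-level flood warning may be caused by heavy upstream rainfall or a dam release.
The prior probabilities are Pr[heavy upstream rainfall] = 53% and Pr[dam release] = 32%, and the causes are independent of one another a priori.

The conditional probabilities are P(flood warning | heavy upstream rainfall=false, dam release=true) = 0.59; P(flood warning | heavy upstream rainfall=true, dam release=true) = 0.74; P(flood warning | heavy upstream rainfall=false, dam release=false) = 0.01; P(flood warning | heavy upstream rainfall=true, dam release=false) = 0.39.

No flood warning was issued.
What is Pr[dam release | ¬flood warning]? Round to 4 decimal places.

Sum P(¬flood warning|·) weighted by the priors over the 4 (heavy upstream rainfall, dam release) configurations:
  P(¬flood warning) = 0.99*0.47*0.68 + 0.41*0.47*0.32 + 0.61*0.53*0.68 + 0.26*0.53*0.32
        = 0.316404 + 0.061664 + 0.219844 + 0.044096 = 0.642008
Keeping only the dam release-present terms gives 0.105760, so
  P(dam release | ¬flood warning) = 0.105760 / 0.642008 ≈ 0.1647

Pr[dam release | ¬flood warning] ≈ 0.1647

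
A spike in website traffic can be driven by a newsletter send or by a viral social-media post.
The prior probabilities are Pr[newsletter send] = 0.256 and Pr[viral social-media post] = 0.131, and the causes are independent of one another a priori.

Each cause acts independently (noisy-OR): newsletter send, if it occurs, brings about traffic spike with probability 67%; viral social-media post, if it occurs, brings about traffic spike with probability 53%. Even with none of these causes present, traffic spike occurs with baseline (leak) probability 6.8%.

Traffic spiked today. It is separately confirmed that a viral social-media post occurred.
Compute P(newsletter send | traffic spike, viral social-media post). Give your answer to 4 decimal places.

P(newsletter send | traffic spike, viral social-media post) ≈ 0.3437

Under noisy-OR, P(traffic spike | causes) = 1 − (1−0.068)·∏(1−qᵢ) over the active causes.
P(traffic spike | viral social-media post) = 0.56196·0.744 + 0.855447·0.256 = 0.418098 + 0.218994 = 0.637092
Of this, 0.218994 comes from 0.855447·0.256 (the newsletter send=true cases).
Hence the posterior is 0.218994/0.637092 ≈ 0.3437.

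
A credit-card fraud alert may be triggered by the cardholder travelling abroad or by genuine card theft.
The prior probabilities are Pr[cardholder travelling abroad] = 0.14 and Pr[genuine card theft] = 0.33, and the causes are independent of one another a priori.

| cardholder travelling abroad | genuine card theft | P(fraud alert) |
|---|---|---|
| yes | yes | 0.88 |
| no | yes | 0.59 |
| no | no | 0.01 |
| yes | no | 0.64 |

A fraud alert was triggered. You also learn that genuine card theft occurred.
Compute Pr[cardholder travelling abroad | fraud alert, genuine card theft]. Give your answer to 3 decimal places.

By total probability over both values of cardholder travelling abroad:
  P(fraud alert | genuine card theft) = 0.59*0.86 + 0.88*0.14
        = 0.507400 + 0.123200 = 0.630600
Configurations with cardholder travelling abroad contribute 0.123200, so
  P(cardholder travelling abroad | fraud alert, genuine card theft) = 0.123200 / 0.630600 ≈ 0.195

Pr[cardholder travelling abroad | fraud alert, genuine card theft] ≈ 0.195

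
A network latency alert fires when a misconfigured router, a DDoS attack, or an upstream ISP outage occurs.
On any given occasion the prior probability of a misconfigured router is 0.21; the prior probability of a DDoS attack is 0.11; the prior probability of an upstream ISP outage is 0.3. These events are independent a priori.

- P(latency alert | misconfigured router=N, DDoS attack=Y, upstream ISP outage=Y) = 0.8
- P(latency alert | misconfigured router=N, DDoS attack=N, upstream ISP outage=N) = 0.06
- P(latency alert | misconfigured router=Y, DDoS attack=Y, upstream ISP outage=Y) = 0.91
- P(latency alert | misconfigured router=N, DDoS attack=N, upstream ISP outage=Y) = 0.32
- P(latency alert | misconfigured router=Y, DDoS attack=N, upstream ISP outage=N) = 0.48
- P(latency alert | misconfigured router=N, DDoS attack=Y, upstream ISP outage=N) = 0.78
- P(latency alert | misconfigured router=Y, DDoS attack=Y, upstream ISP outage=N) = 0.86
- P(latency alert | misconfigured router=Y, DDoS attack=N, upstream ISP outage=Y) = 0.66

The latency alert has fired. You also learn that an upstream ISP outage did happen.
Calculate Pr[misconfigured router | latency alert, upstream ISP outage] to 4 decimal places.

Pr[misconfigured router | latency alert, upstream ISP outage] ≈ 0.3290

Weight on misconfigured router=true, given the evidence: 0.123354 + 0.021021 = 0.144375
Normalizer over all consistent configurations: 0.32·0.79·0.89 + 0.8·0.79·0.11 + 0.66·0.21·0.89 + 0.91·0.21·0.11 = 0.438887
Posterior = 0.144375 / 0.438887 ≈ 0.3290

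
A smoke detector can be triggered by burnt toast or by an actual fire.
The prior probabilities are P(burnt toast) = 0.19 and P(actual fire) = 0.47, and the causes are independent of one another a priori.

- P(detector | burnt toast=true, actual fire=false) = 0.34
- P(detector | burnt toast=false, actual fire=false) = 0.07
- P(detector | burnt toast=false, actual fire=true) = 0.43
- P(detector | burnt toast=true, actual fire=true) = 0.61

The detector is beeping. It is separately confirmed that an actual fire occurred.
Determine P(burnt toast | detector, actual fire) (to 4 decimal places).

Enumerate both values of burnt toast and weight by the priors:
  P(detector | actual fire) = 0.43×0.81 + 0.61×0.19
        = 0.348300 + 0.115900 = 0.464200
Keeping only the burnt toast-present terms gives 0.115900, so
  P(burnt toast | detector, actual fire) = 0.115900 / 0.464200 ≈ 0.2497

P(burnt toast | detector, actual fire) ≈ 0.2497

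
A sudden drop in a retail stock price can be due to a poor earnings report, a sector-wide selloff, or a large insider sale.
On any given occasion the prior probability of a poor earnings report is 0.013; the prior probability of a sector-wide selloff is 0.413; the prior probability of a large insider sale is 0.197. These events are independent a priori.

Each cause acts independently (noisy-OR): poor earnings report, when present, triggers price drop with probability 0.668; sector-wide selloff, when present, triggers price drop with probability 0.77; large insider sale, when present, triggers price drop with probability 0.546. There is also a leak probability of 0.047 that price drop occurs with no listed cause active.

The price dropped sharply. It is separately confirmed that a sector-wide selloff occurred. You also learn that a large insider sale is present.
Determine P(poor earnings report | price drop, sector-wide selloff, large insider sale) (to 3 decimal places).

P(poor earnings report | price drop, sector-wide selloff, large insider sale) ≈ 0.014

Under noisy-OR, P(price drop | causes) = 1 − (1−0.047)·∏(1−qᵢ) over the active causes.
P(price drop | sector-wide selloff, large insider sale) = 0.900488×0.987 + 0.966962×0.013 = 0.888782 + 0.012571 = 0.901353
The poor earnings report-present share is 0.966962×0.013 = 0.012571.
Hence the posterior is 0.012571/0.901353 ≈ 0.014.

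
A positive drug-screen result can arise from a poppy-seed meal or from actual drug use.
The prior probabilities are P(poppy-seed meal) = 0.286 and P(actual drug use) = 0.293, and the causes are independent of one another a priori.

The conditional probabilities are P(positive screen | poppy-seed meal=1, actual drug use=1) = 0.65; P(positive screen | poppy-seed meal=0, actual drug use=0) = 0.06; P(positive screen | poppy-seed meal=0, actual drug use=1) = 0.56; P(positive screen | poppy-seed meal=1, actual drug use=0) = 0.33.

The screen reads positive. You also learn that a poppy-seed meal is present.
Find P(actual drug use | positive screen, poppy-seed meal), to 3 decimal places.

P(actual drug use | positive screen, poppy-seed meal) ≈ 0.449

By total probability over both values of actual drug use:
  P(positive screen | poppy-seed meal) = 0.33*0.707 + 0.65*0.293
        = 0.233310 + 0.190450 = 0.423760
Keeping only the actual drug use-present terms gives 0.190450, so
  P(actual drug use | positive screen, poppy-seed meal) = 0.190450 / 0.423760 ≈ 0.449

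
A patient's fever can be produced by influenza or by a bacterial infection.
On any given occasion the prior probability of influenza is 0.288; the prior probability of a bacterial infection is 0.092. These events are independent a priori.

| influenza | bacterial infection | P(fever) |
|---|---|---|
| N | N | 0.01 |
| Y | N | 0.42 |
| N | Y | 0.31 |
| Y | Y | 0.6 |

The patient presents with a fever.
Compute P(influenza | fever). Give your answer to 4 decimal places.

P(fever) = 0.01*0.712*0.908 + 0.31*0.712*0.092 + 0.42*0.288*0.908 + 0.6*0.288*0.092 = 0.006465 + 0.020306 + 0.109832 + 0.015898 = 0.152501
Restricting to configurations with influenza present: 0.109832 + 0.015898 = 0.125730.
Hence the posterior is 0.125730/0.152501 ≈ 0.8245.

P(influenza | fever) ≈ 0.8245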